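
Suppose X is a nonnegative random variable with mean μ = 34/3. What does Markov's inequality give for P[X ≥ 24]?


μ = E[X] = 34/3, a = 24.
Markov: P[X ≥ 24] ≤ μ/a = (34/3)/24 = 17/36.
Numerically: ≈ 0.4722.
(Since a = 24 > μ = 11.3333, the bound 17/36 is < 1 and informative.)

P[X ≥ 24] ≤ 17/36 ≈ 0.4722.


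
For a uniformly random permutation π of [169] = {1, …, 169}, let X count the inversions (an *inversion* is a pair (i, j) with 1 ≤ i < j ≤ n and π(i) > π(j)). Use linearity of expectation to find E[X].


Write X = Σ X_I over the C(169, 2) = 14196 pairs i < j, with X_I the indicator of one inversion.
There are 14196 indicators.
For each fixed pair i < j, the values π(i) and π(j) are two distinct elements of {1, …, 169} in uniformly random order; by symmetry P[π(i) > π(j)] = 1/2.
By linearity: E[X] = 14196 · (1/2) = C(169, 2) · (1/2) = 14196/2 = 7098 ≈ 7098.00000.

E[X] = 7098 = 7098.00000.


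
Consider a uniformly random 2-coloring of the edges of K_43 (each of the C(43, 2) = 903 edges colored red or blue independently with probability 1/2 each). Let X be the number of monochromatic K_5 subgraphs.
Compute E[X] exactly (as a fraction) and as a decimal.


Let X = Σ_S X_S over the C(43, 5) = 962598 subsets S of size 5, where X_S = 1 if the K_5 on S is monochromatic.
For a fixed S, the K_5 on S has C(5, 2) = 10 edges. P[all 10 edges red] = (1/2)^10, and likewise for blue, so P[monochromatic] = 2·(1/2)^10 = 2^{1 − 10} = 1/512.
By linearity: E[X] = C(43, 5) · 2^{1 − 10} = 962598 · 1/512 = 481299/256.
Numerically: E[X] ≈ 1880.0742.

E[X] = C(43,5)·2^(1−C(5,2)) = 481299/256 ≈ 1880.0742.


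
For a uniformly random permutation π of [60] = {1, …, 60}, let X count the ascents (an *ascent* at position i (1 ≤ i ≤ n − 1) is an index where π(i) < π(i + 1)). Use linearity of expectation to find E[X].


Write X = Σ X_I over i = 1, …, 59, with X_I the indicator of one ascent.
There are 59 indicators.
For each fixed i, the pair (π(i), π(i+1)) is a uniformly random ordered pair of distinct values from {1, …, 60}; by symmetry P[π(i) < π(i+1)] = 1/2.
By linearity: E[X] = 59 · (1/2) = (60 − 1) · (1/2) = 59/2 ≈ 29.500.

E[X] = 59/2 = 29.500.


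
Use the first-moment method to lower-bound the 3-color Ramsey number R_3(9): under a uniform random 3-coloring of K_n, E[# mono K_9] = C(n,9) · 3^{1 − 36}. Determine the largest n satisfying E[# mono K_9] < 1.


We need C(n, 9) · 3^{1 − 36} < 1, i.e. C(n, 9) < 3^{36 − 1} = 50031545098999707.
Check values of n near the boundary:
  n = 299: C(299, 9) = 46610674441390059; 46610674441390059 < 50031545098999707? YES
  n = 300: C(300, 9) = 48052241692154700; 48052241692154700 < 50031545098999707? YES
  n = 301: C(301, 9) = 49533303936090975; 49533303936090975 < 50031545098999707? YES
  n = 302: C(302, 9) = 51054804739588650; 51054804739588650 < 50031545098999707? NO
  n = 303: C(303, 9) = 52617706925494425; 52617706925494425 < 50031545098999707? NO
The largest n with C(n, 9) < 50031545098999707 is n = 301 (where E[X] = 16511101312030325/16677181699666569 ≈ 0.9900415). Hence R_3(9) > 301, i.e. R_3(9) ≥ 302.

Largest n = 301; hence R_3(9) > 301.


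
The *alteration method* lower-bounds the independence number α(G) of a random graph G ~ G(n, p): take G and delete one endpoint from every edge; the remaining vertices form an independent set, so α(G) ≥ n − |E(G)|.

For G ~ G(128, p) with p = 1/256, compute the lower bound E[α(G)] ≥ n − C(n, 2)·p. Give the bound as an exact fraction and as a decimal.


E[|E(G)|] = C(128, 2)·p = 8128 · (1/256) = 127/4.
E[α(G)] ≥ n − E[|E(G)|] = 128 − 127/4 = 385/4.
Numerically: ≈ 96.250.
(This is only a lower bound; the true E[α(G)] may be larger.)

E[α(G)] ≥ 385/4 ≈ 96.250.


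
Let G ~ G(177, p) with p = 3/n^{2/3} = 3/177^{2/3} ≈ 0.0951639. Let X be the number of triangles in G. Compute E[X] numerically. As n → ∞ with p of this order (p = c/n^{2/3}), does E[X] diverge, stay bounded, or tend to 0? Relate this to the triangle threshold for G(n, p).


Number of potential triangles: C(177, 3) = 908600.
Each occurs with probability p³ ≈ (0.0951639)³ ≈ 8.61821316e-04.
By linearity: E[X] = C(177, 3)·p³ ≈ 908600 · 8.61821316e-04 ≈ 783.050847.
Since α = 2/3 < 1, p = c/n^{2/3} ≫ 1/n is above the triangle threshold p ~ 1/n. Asymptotically E[X] ~ (c³/6)·n^{3(1−α)} = (3³/6)·n^{1} → ∞; triangles are abundant w.h.p.

E[X] ≈ 783.050847; in regime p = Θ(1/n^{2/3}) E[X] diverges (above the triangle threshold p ~ 1/n).


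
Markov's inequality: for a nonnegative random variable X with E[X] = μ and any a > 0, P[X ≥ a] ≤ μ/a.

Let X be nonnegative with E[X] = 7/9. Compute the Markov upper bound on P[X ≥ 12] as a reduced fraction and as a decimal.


μ = E[X] = 7/9, a = 12.
Markov: P[X ≥ 12] ≤ μ/a = (7/9)/12 = 7/108.
Numerically: ≈ 0.06481.
(Since a = 12 > μ = 0.77778, the bound 7/108 is < 1 and informative.)

P[X ≥ 12] ≤ 7/108 ≈ 0.06481.


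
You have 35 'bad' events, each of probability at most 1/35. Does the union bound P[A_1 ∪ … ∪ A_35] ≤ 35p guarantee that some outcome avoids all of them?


Union bound: P[∪_{i=1}^{35} A_i] ≤ Σ_i P[A_i] ≤ 35·p = 35·(1/35) = 1.
Numerically: 1 ≈ 1.0000000.
Is 1 < 1? NO.
Since the bound 1 is ≥ 1, the union bound is uninformative here; it does NOT by itself certify existence.

35·p = 1 ≈ 1.0000000; existence NOT certified by the union bound.


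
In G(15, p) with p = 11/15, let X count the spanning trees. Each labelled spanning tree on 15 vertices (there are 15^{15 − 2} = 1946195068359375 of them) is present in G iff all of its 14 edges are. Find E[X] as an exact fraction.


K_15 has 15^{15 − 2} = 1946195068359375 labelled spanning trees.
For each such spanning tree H, let X_H = 1 if all 14 edges of H are present in G. Then P[X_H = 1] = p^{14} = (11/15)^{14} = 379749833583241/29192926025390625.
Summing the indicators: E[X] = Σ_H E[X_H] = 1946195068359375 · p^{14} = 1946195068359375 · 379749833583241/29192926025390625 = 379749833583241/15.
Numerically: E[X] ≈ 2.53e+13.

E[X] = 1946195068359375 · (11/15)^{14} = 379749833583241/15 ≈ 2.53e+13.


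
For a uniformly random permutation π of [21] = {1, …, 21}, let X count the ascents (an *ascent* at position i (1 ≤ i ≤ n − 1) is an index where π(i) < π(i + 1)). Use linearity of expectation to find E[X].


Write X = Σ X_I over i = 1, …, 20, with X_I the indicator of one ascent.
There are 20 indicators.
For each fixed i, the pair (π(i), π(i+1)) is a uniformly random ordered pair of distinct values from {1, …, 21}; by symmetry P[π(i) < π(i+1)] = 1/2.
By linearity: E[X] = 20 · (1/2) = (21 − 1) · (1/2) = 10 ≈ 10.0000.

E[X] = 10 = 10.0000.


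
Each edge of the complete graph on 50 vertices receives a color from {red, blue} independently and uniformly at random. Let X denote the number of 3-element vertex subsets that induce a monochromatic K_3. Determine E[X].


Let X = Σ_S X_S over the C(50, 3) = 19600 subsets S of size 3, where X_S = 1 if the K_3 on S is monochromatic.
For a fixed S, the K_3 on S has C(3, 2) = 3 edges. P[all 3 edges red] = (1/2)^3, and likewise for blue, so P[monochromatic] = 2·(1/2)^3 = 2^{1 − 3} = 1/4.
By linearity of expectation: E[X] = C(50, 3) · 2^{1 − 3} = 19600 · 1/4 = 4900.
Numerically: E[X] ≈ 4900.000.

E[X] = C(50,3)·2^(1−C(3,2)) = 4900 ≈ 4900.000.


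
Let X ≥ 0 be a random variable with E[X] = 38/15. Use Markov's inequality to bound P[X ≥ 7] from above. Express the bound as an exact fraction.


μ = E[X] = 38/15, a = 7.
Markov: P[X ≥ 7] ≤ μ/a = (38/15)/7 = 38/105.
Numerically: ≈ 0.3619.
(Since a = 7 > μ = 2.5333, the bound 38/105 is < 1 and informative.)

P[X ≥ 7] ≤ 38/105 ≈ 0.3619.


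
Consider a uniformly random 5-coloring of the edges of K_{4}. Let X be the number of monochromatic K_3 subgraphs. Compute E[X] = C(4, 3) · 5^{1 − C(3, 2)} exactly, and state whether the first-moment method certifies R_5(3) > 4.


E[X] = C(4, 3) · 5^{1 − 3} = 4 · 5^{−2} = 4/25.
As a reduced fraction: E[X] = 4/25 ≈ 0.1600.
Is E[X] < 1? YES.
Since E[X] < 1, there exists a 5-coloring of K_{4} with no monochromatic K_3; hence R_5(3) > 4.

E[X] = 4/25 ≈ 0.1600; E[X] < 1, so R_5(3) > 4.


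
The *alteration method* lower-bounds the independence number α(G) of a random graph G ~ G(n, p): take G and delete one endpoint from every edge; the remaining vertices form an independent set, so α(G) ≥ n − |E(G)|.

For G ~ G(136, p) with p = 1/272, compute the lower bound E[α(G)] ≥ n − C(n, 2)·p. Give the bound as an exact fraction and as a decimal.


E[|E(G)|] = C(136, 2)·p = 9180 · (1/272) = 135/4.
E[α(G)] ≥ n − E[|E(G)|] = 136 − 135/4 = 409/4.
Numerically: ≈ 102.250000.
(This is only a lower bound; the true E[α(G)] may be larger.)

E[α(G)] ≥ 409/4 ≈ 102.250000.


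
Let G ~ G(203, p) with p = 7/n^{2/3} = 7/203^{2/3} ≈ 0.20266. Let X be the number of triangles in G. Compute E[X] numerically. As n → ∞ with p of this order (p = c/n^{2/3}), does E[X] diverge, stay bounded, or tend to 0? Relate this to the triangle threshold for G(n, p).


Number of potential triangles: C(203, 3) = 1373701.
Each occurs with probability p³ ≈ (0.20266)³ ≈ 8.32342449e-03.
By linearity: E[X] = C(203, 3)·p³ ≈ 1373701 · 8.32342449e-03 ≈ 11433.896552.
Since α = 2/3 < 1, p = c/n^{2/3} ≫ 1/n is above the triangle threshold p ~ 1/n. Asymptotically E[X] ~ (c³/6)·n^{3(1−α)} = (7³/6)·n^{1} → ∞; triangles are abundant w.h.p.

E[X] ≈ 11433.896552; in regime p = Θ(1/n^{2/3}) E[X] diverges (above the triangle threshold p ~ 1/n).


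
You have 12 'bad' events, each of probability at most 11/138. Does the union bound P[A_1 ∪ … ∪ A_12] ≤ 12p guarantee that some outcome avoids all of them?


Union bound: P[∪_{i=1}^{12} A_i] ≤ Σ_i P[A_i] ≤ 12·p = 12·(11/138) = 22/23.
Numerically: 22/23 ≈ 0.95652.
Is 22/23 < 1? YES.
Since P[∪ A_i] ≤ 22/23 < 1, the complement has P[∩ A_i^c] ≥ 1 − 22/23 = 1/23 > 0, so some outcome avoids every A_i.

12·p = 22/23 ≈ 0.95652; existence CERTIFIED by the union bound.


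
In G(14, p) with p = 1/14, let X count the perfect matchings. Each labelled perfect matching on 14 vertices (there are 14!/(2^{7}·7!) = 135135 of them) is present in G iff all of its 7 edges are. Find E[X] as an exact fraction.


K_14 has 14!/(2^{7}·7!) = 135135 labelled perfect matchings.
For each such perfect matching H, let X_H = 1 if all 7 edges of H are present in G. Then P[X_H = 1] = p^{7} = (1/14)^{7} = 1/105413504.
By linearity: E[X] = Σ_H E[X_H] = 135135 · p^{7} = 135135 · 1/105413504 = 19305/15059072.
Numerically: E[X] ≈ 0.00128.

E[X] = 135135 · (1/14)^{7} = 19305/15059072 ≈ 0.00128.


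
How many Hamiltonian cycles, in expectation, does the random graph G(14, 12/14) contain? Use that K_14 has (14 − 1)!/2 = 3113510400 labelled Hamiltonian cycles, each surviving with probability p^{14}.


K_14 has (14 − 1)!/2 = 3113510400 labelled Hamiltonian cycles.
For each such Hamiltonian cycle H, let X_H = 1 if all 14 edges of H are present in G. Then P[X_H = 1] = p^{14} = (6/7)^{14} = 78364164096/678223072849.
By linearity: E[X] = Σ_H E[X_H] = 3113510400 · p^{14} = 3113510400 · 78364164096/678223072849 = 34855377128600371200/96889010407.
Numerically: E[X] ≈ 3.597e+08.

E[X] = 3113510400 · (6/7)^{14} = 34855377128600371200/96889010407 ≈ 3.597e+08.


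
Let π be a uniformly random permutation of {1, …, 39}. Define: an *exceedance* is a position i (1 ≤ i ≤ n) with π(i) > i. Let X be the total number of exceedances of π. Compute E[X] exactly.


Write X = Σ_{i=1}^{39} X_i, where X_i = 1_{π(i) > i}.
For each fixed i, π(i) is uniform over {1, …, 39} (marginal of a uniform permutation), so P[π(i) > i] = (n − i)/n. Summing: Σ_{i=1}^{39} (n − i)/n = (0 + 1 + … + 38)/39 = 39(39 − 1)/(2·39) = (39 − 1)/2.
Hence E[X] = Σ_{i=1}^{39} (39 − i)/39 = 19 ≈ 19.0000.

E[X] = 19 = 19.0000.


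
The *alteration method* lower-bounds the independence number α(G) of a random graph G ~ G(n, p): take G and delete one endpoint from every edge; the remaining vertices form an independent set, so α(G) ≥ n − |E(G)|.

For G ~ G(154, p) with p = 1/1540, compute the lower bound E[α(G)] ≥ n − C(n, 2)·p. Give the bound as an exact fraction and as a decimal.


E[|E(G)|] = C(154, 2)·p = 11781 · (1/1540) = 153/20.
E[α(G)] ≥ n − E[|E(G)|] = 154 − 153/20 = 2927/20.
Numerically: ≈ 146.3500.
(This is only a lower bound; the true E[α(G)] may be larger.)

E[α(G)] ≥ 2927/20 ≈ 146.3500.


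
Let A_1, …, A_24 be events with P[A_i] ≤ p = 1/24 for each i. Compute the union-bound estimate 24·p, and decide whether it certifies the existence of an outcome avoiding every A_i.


Union bound: P[∪_{i=1}^{24} A_i] ≤ Σ_i P[A_i] ≤ 24·p = 24·(1/24) = 1.
Numerically: 1 ≈ 1.00000.
Is 1 < 1? NO.
Since the bound 1 is ≥ 1, the union bound is uninformative here; it does NOT by itself certify existence.

24·p = 1 ≈ 1.00000; existence NOT certified by the union bound.


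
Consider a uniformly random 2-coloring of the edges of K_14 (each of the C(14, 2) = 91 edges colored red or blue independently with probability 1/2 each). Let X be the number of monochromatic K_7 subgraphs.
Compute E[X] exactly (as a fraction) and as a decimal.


Let X = Σ_S X_S over the C(14, 7) = 3432 subsets S of size 7, where X_S = 1 if the K_7 on S is monochromatic.
For a fixed S, the K_7 on S has C(7, 2) = 21 edges. P[all 21 edges red] = (1/2)^21, and likewise for blue, so P[monochromatic] = 2·(1/2)^21 = 2^{1 − 21} = 1/1048576.
By linearity of expectation: E[X] = C(14, 7) · 2^{1 − 21} = 3432 · 1/1048576 = 429/131072.
Numerically: E[X] ≈ 0.003273.

E[X] = C(14,7)·2^(1−C(7,2)) = 429/131072 ≈ 0.003273.


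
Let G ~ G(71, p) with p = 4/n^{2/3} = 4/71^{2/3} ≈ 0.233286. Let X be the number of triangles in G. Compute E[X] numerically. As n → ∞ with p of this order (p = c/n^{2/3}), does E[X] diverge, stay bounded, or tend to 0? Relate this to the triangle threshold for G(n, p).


Number of potential triangles: C(71, 3) = 57155.
Each occurs with probability p³ ≈ (0.233286)³ ≈ 1.26958937e-02.
By linearity: E[X] = C(71, 3)·p³ ≈ 57155 · 1.26958937e-02 ≈ 725.633803.
Since α = 2/3 < 1, p = c/n^{2/3} ≫ 1/n is above the triangle threshold p ~ 1/n. Asymptotically E[X] ~ (c³/6)·n^{3(1−α)} = (4³/6)·n^{1} → ∞; triangles are abundant w.h.p.

E[X] ≈ 725.633803; in regime p = Θ(1/n^{2/3}) E[X] diverges (above the triangle threshold p ~ 1/n).


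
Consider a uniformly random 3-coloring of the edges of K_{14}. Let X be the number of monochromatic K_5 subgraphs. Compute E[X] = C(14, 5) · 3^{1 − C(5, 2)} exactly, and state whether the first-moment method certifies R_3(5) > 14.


E[X] = C(14, 5) · 3^{1 − 10} = 2002 · 3^{−9} = 2002/19683.
As a reduced fraction: E[X] = 2002/19683 ≈ 0.1017121.
Is E[X] < 1? YES.
Since E[X] < 1, there exists a 3-coloring of K_{14} with no monochromatic K_5; hence R_3(5) > 14.

E[X] = 2002/19683 ≈ 0.1017121; E[X] < 1, so R_3(5) > 14.


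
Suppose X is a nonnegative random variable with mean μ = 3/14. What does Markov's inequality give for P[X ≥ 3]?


μ = E[X] = 3/14, a = 3.
Markov: P[X ≥ 3] ≤ μ/a = (3/14)/3 = 1/14.
Numerically: ≈ 0.071429.
(Since a = 3 > μ = 0.214286, the bound 1/14 is < 1 and informative.)

P[X ≥ 3] ≤ 1/14 ≈ 0.071429.


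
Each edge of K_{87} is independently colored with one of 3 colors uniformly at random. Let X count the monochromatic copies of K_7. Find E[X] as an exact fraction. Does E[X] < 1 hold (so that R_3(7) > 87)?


E[X] = C(87, 7) · 3^{1 − 21} = 5843355957 · 3^{−20} = 5843355957/3486784401.
As a reduced fraction: E[X] = 72140197/43046721 ≈ 1.6759.
Is E[X] < 1? NO.
Since E[X] ≥ 1, the first-moment bound is inconclusive at n = 87; it does NOT by itself certify R_3(7) > 87.

E[X] = 72140197/43046721 ≈ 1.6759; E[X] ≥ 1; first-moment method inconclusive here.


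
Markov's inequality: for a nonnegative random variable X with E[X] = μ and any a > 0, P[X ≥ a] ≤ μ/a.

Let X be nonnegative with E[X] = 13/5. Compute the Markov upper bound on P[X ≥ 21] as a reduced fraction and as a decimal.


μ = E[X] = 13/5, a = 21.
Markov: P[X ≥ 21] ≤ μ/a = (13/5)/21 = 13/105.
Numerically: ≈ 0.124.
(Since a = 21 > μ = 2.600, the bound 13/105 is < 1 and informative.)

P[X ≥ 21] ≤ 13/105 ≈ 0.124.


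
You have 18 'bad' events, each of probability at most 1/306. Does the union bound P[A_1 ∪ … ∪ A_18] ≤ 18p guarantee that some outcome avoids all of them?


Union bound: P[∪_{i=1}^{18} A_i] ≤ Σ_i P[A_i] ≤ 18·p = 18·(1/306) = 1/17.
Numerically: 1/17 ≈ 0.0588235.
Is 1/17 < 1? YES.
Since P[∪ A_i] ≤ 1/17 < 1, the complement has P[∩ A_i^c] ≥ 1 − 1/17 = 16/17 > 0, so some outcome avoids every A_i.

18·p = 1/17 ≈ 0.0588235; existence CERTIFIED by the union bound.


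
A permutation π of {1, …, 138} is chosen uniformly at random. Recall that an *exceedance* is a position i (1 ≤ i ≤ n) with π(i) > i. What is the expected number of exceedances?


Write X = Σ_{i=1}^{138} X_i, where X_i = 1_{π(i) > i}.
For each fixed i, π(i) is uniform over {1, …, 138} (marginal of a uniform permutation), so P[π(i) > i] = (n − i)/n. Summing: Σ_{i=1}^{138} (n − i)/n = (0 + 1 + … + 137)/138 = 138(138 − 1)/(2·138) = (138 − 1)/2.
Hence E[X] = Σ_{i=1}^{138} (138 − i)/138 = 137/2 ≈ 68.5000.

E[X] = 137/2 = 68.5000.


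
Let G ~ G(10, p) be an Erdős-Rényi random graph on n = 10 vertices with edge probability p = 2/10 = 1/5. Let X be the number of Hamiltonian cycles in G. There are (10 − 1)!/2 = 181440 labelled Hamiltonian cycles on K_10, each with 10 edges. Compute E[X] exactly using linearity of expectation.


K_10 has (10 − 1)!/2 = 181440 labelled Hamiltonian cycles.
For each such Hamiltonian cycle H, let X_H = 1 if all 10 edges of H are present in G. Then P[X_H = 1] = p^{10} = (1/5)^{10} = 1/9765625.
By linearity of expectation: E[X] = Σ_H E[X_H] = 181440 · p^{10} = 181440 · 1/9765625 = 36288/1953125.
Numerically: E[X] ≈ 0.0186.

E[X] = 181440 · (1/5)^{10} = 36288/1953125 ≈ 0.0186.


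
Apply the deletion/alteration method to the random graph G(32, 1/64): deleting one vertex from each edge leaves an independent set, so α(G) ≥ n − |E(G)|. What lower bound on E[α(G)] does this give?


E[|E(G)|] = C(32, 2)·p = 496 · (1/64) = 31/4.
E[α(G)] ≥ n − E[|E(G)|] = 32 − 31/4 = 97/4.
Numerically: ≈ 24.250.
(This is only a lower bound; the true E[α(G)] may be larger.)

E[α(G)] ≥ 97/4 ≈ 24.250.


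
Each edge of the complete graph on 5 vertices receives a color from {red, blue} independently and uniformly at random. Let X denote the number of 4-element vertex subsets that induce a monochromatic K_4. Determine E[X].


Let X = Σ_S X_S over the C(5, 4) = 5 subsets S of size 4, where X_S = 1 if the K_4 on S is monochromatic.
For a fixed S, the K_4 on S has C(4, 2) = 6 edges. P[all 6 edges red] = (1/2)^6, and likewise for blue, so P[monochromatic] = 2·(1/2)^6 = 2^{1 − 6} = 1/32.
By linearity: E[X] = C(5, 4) · 2^{1 − 6} = 5 · 1/32 = 5/32.
Numerically: E[X] ≈ 0.156250.

E[X] = C(5,4)·2^(1−C(4,2)) = 5/32 ≈ 0.156250.


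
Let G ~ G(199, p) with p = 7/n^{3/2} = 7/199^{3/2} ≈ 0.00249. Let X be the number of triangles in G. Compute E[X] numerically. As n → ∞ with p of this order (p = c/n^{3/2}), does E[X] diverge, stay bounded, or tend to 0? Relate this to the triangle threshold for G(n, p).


Number of potential triangles: C(199, 3) = 1293699.
Each occurs with probability p³ ≈ (0.00249)³ ≈ 1.55044e-08.
By linearity: E[X] = C(199, 3)·p³ ≈ 1293699 · 1.55044e-08 ≈ 0.020.
Since α = 3/2 > 1, p = c/n^{3/2} = o(1/n) is below the triangle threshold p ~ 1/n. Asymptotically E[X] ~ (c³/6)·n^{3(1−α)} = (7³/6)·n^{-1.5} → 0, so by Markov's inequality G has no triangles w.h.p.

E[X] ≈ 0.020; in regime p = Θ(1/n^{3/2}) E[X] tends to 0 (below the triangle threshold p ~ 1/n).


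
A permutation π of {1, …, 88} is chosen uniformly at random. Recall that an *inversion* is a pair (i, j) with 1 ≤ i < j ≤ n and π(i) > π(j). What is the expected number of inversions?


Write X = Σ X_I over the C(88, 2) = 3828 pairs i < j, with X_I the indicator of one inversion.
There are 3828 indicators.
For each fixed pair i < j, the values π(i) and π(j) are two distinct elements of {1, …, 88} in uniformly random order; by symmetry P[π(i) > π(j)] = 1/2.
By linearity: E[X] = 3828 · (1/2) = C(88, 2) · (1/2) = 3828/2 = 1914 ≈ 1914.00000.

E[X] = 1914 = 1914.00000.


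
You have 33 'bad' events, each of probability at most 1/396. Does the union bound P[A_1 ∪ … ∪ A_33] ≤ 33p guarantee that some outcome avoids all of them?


Union bound: P[∪_{i=1}^{33} A_i] ≤ Σ_i P[A_i] ≤ 33·p = 33·(1/396) = 1/12.
Numerically: 1/12 ≈ 0.08333.
Is 1/12 < 1? YES.
Since P[∪ A_i] ≤ 1/12 < 1, the complement has P[∩ A_i^c] ≥ 1 − 1/12 = 11/12 > 0, so some outcome avoids every A_i.

33·p = 1/12 ≈ 0.08333; existence CERTIFIED by the union bound.


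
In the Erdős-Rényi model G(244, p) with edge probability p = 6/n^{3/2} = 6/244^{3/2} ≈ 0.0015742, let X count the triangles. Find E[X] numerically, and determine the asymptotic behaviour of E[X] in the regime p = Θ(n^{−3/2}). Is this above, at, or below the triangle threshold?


Number of potential triangles: C(244, 3) = 2391444.
Each occurs with probability p³ ≈ (0.0015742)³ ≈ 3.9012118e-09.
By linearity: E[X] = C(244, 3)·p³ ≈ 2391444 · 3.9012118e-09 ≈ 0.00933.
Since α = 3/2 > 1, p = c/n^{3/2} = o(1/n) is below the triangle threshold p ~ 1/n. Asymptotically E[X] ~ (c³/6)·n^{3(1−α)} = (6³/6)·n^{-1.5} → 0, so by Markov's inequality G has no triangles w.h.p.

E[X] ≈ 0.00933; in regime p = Θ(1/n^{3/2}) E[X] tends to 0 (below the triangle threshold p ~ 1/n).


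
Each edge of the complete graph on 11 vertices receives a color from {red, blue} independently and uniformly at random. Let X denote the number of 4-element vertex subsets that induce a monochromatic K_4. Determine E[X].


Let X = Σ_S X_S over the C(11, 4) = 330 subsets S of size 4, where X_S = 1 if the K_4 on S is monochromatic.
For a fixed S, the K_4 on S has C(4, 2) = 6 edges. P[all 6 edges red] = (1/2)^6, and likewise for blue, so P[monochromatic] = 2·(1/2)^6 = 2^{1 − 6} = 1/32.
By linearity: E[X] = C(11, 4) · 2^{1 − 6} = 330 · 1/32 = 165/16.
Numerically: E[X] ≈ 10.3125.

E[X] = C(11,4)·2^(1−C(4,2)) = 165/16 ≈ 10.3125.


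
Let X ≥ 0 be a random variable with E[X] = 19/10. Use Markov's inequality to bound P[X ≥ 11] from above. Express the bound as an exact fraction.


μ = E[X] = 19/10, a = 11.
Markov: P[X ≥ 11] ≤ μ/a = (19/10)/11 = 19/110.
Numerically: ≈ 0.173.
(Since a = 11 > μ = 1.900, the bound 19/110 is < 1 and informative.)

P[X ≥ 11] ≤ 19/110 ≈ 0.173.


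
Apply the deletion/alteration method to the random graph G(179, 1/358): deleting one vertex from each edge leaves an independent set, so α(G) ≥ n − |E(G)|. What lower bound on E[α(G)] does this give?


E[|E(G)|] = C(179, 2)·p = 15931 · (1/358) = 89/2.
E[α(G)] ≥ n − E[|E(G)|] = 179 − 89/2 = 269/2.
Numerically: ≈ 134.50000.
(This is only a lower bound; the true E[α(G)] may be larger.)

E[α(G)] ≥ 269/2 ≈ 134.50000.


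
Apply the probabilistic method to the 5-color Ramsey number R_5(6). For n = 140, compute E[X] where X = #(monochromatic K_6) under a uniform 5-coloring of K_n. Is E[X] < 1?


E[X] = C(140, 6) · 5^{1 − 15} = 9381724380 · 5^{−14} = 9381724380/6103515625.
As a reduced fraction: E[X] = 1876344876/1220703125 ≈ 1.5371.
Is E[X] < 1? NO.
Since E[X] ≥ 1, the first-moment bound is inconclusive at n = 140; it does NOT by itself certify R_5(6) > 140.

E[X] = 1876344876/1220703125 ≈ 1.5371; E[X] ≥ 1; first-moment method inconclusive here.


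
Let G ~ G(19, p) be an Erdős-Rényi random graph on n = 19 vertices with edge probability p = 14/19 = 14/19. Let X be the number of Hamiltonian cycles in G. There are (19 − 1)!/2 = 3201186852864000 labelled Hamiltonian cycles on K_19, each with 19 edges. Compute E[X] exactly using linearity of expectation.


K_19 has (19 − 1)!/2 = 3201186852864000 labelled Hamiltonian cycles.
For each such Hamiltonian cycle H, let X_H = 1 if all 19 edges of H are present in G. Then P[X_H = 1] = p^{19} = (14/19)^{19} = 5976303958948914397184/1978419655660313589123979.
By linearity of expectation: E[X] = Σ_H E[X_H] = 3201186852864000 · p^{19} = 3201186852864000 · 5976303958948914397184/1978419655660313589123979 = 19131265662106339128470788663934976000/1978419655660313589123979.
Numerically: E[X] ≈ 9.66997e+12.

E[X] = 3201186852864000 · (14/19)^{19} = 19131265662106339128470788663934976000/1978419655660313589123979 ≈ 9.66997e+12.


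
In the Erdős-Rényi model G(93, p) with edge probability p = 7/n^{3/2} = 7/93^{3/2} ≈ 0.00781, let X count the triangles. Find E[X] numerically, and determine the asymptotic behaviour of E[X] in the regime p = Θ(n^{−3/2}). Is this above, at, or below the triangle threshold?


Number of potential triangles: C(93, 3) = 129766.
Each occurs with probability p³ ≈ (0.00781)³ ≈ 4.75468e-07.
By linearity: E[X] = C(93, 3)·p³ ≈ 129766 · 4.75468e-07 ≈ 0.062.
Since α = 3/2 > 1, p = c/n^{3/2} = o(1/n) is below the triangle threshold p ~ 1/n. Asymptotically E[X] ~ (c³/6)·n^{3(1−α)} = (7³/6)·n^{-1.5} → 0, so by Markov's inequality G has no triangles w.h.p.

E[X] ≈ 0.062; in regime p = Θ(1/n^{3/2}) E[X] tends to 0 (below the triangle threshold p ~ 1/n).


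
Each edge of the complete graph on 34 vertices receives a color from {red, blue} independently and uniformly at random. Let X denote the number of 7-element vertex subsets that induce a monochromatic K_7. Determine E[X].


Let X = Σ_S X_S over the C(34, 7) = 5379616 subsets S of size 7, where X_S = 1 if the K_7 on S is monochromatic.
For a fixed S, the K_7 on S has C(7, 2) = 21 edges. P[all 21 edges red] = (1/2)^21, and likewise for blue, so P[monochromatic] = 2·(1/2)^21 = 2^{1 − 21} = 1/1048576.
By linearity: E[X] = C(34, 7) · 2^{1 − 21} = 5379616 · 1/1048576 = 168113/32768.
Numerically: E[X] ≈ 5.130.

E[X] = C(34,7)·2^(1−C(7,2)) = 168113/32768 ≈ 5.130.


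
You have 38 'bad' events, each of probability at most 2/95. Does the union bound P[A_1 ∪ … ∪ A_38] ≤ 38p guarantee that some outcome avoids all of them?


Union bound: P[∪_{i=1}^{38} A_i] ≤ Σ_i P[A_i] ≤ 38·p = 38·(2/95) = 4/5.
Numerically: 4/5 ≈ 0.80000.
Is 4/5 < 1? YES.
Since P[∪ A_i] ≤ 4/5 < 1, the complement has P[∩ A_i^c] ≥ 1 − 4/5 = 1/5 > 0, so some outcome avoids every A_i.

38·p = 4/5 ≈ 0.80000; existence CERTIFIED by the union bound.


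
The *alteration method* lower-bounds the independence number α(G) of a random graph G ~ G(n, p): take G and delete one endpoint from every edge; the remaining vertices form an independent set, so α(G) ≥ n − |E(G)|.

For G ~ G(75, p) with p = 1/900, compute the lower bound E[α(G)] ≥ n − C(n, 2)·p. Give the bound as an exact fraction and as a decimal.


E[|E(G)|] = C(75, 2)·p = 2775 · (1/900) = 37/12.
E[α(G)] ≥ n − E[|E(G)|] = 75 − 37/12 = 863/12.
Numerically: ≈ 71.91667.
(This is only a lower bound; the true E[α(G)] may be larger.)

E[α(G)] ≥ 863/12 ≈ 71.91667.


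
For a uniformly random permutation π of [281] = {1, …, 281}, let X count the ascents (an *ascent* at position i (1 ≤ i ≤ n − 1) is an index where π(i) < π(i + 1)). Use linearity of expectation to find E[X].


Write X = Σ X_I over i = 1, …, 280, with X_I the indicator of one ascent.
There are 280 indicators.
For each fixed i, the pair (π(i), π(i+1)) is a uniformly random ordered pair of distinct values from {1, …, 281}; by symmetry P[π(i) < π(i+1)] = 1/2.
By linearity: E[X] = 280 · (1/2) = (281 − 1) · (1/2) = 140 ≈ 140.000000.

E[X] = 140 = 140.000000.


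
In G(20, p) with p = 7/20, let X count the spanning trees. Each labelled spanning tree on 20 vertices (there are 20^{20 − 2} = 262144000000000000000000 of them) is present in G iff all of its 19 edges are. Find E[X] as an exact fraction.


K_20 has 20^{20 − 2} = 262144000000000000000000 labelled spanning trees.
For each such spanning tree H, let X_H = 1 if all 19 edges of H are present in G. Then P[X_H = 1] = p^{19} = (7/20)^{19} = 11398895185373143/5242880000000000000000000.
Summing the indicators: E[X] = Σ_H E[X_H] = 262144000000000000000000 · p^{19} = 262144000000000000000000 · 11398895185373143/5242880000000000000000000 = 11398895185373143/20.
Numerically: E[X] ≈ 5.6994e+14.

E[X] = 262144000000000000000000 · (7/20)^{19} = 11398895185373143/20 ≈ 5.6994e+14.


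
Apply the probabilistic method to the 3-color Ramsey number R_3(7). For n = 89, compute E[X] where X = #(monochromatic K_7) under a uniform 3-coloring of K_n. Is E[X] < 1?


E[X] = C(89, 7) · 3^{1 − 21} = 6890268572 · 3^{−20} = 6890268572/3486784401.
As a reduced fraction: E[X] = 6890268572/3486784401 ≈ 1.9761097.
Is E[X] < 1? NO.
Since E[X] ≥ 1, the first-moment bound is inconclusive at n = 89; it does NOT by itself certify R_3(7) > 89.

E[X] = 6890268572/3486784401 ≈ 1.9761097; E[X] ≥ 1; first-moment method inconclusive here.


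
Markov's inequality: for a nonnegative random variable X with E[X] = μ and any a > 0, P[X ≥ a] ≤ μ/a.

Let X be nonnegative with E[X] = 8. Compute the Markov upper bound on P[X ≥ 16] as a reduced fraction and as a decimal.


μ = E[X] = 8, a = 16.
Markov: P[X ≥ 16] ≤ μ/a = (8)/16 = 1/2.
Numerically: ≈ 0.5000.
(Since a = 16 > μ = 8.0000, the bound 1/2 is < 1 and informative.)

P[X ≥ 16] ≤ 1/2 ≈ 0.5000.


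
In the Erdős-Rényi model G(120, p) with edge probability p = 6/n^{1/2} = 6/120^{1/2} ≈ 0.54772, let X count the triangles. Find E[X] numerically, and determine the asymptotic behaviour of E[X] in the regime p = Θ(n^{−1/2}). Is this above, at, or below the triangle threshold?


Number of potential triangles: C(120, 3) = 280840.
Each occurs with probability p³ ≈ (0.54772)³ ≈ 1.6431677e-01.
By linearity: E[X] = C(120, 3)·p³ ≈ 280840 · 1.6431677e-01 ≈ 46146.72091.
Since α = 1/2 < 1, p = c/n^{1/2} ≫ 1/n is above the triangle threshold p ~ 1/n. Asymptotically E[X] ~ (c³/6)·n^{3(1−α)} = (6³/6)·n^{1.5} → ∞; triangles are abundant w.h.p.

E[X] ≈ 46146.72091; in regime p = Θ(1/n^{1/2}) E[X] diverges (above the triangle threshold p ~ 1/n).


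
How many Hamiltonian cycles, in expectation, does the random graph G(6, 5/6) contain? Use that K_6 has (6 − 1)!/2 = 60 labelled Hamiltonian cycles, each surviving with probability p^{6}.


K_6 has (6 − 1)!/2 = 60 labelled Hamiltonian cycles.
For each such Hamiltonian cycle H, let X_H = 1 if all 6 edges of H are present in G. Then P[X_H = 1] = p^{6} = (5/6)^{6} = 15625/46656.
Summing the indicators: E[X] = Σ_H E[X_H] = 60 · p^{6} = 60 · 15625/46656 = 78125/3888.
Numerically: E[X] ≈ 20.1.

E[X] = 60 · (5/6)^{6} = 78125/3888 ≈ 20.1.


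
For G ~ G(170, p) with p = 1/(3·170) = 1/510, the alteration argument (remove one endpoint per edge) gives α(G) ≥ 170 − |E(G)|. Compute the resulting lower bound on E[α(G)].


E[|E(G)|] = C(170, 2)·p = 14365 · (1/510) = 169/6.
E[α(G)] ≥ n − E[|E(G)|] = 170 − 169/6 = 851/6.
Numerically: ≈ 141.8333.
(This is only a lower bound; the true E[α(G)] may be larger.)

E[α(G)] ≥ 851/6 ≈ 141.8333.


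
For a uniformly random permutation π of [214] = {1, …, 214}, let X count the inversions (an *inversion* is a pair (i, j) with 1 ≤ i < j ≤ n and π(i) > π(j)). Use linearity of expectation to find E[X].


Write X = Σ X_I over the C(214, 2) = 22791 pairs i < j, with X_I the indicator of one inversion.
There are 22791 indicators.
For each fixed pair i < j, the values π(i) and π(j) are two distinct elements of {1, …, 214} in uniformly random order; by symmetry P[π(i) > π(j)] = 1/2.
By linearity: E[X] = 22791 · (1/2) = C(214, 2) · (1/2) = 22791/2 = 22791/2 ≈ 11395.5000.

E[X] = 22791/2 = 11395.5000.


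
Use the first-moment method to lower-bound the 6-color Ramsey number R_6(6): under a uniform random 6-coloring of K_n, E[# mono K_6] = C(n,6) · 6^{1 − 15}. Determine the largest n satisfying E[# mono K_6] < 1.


We need C(n, 6) · 6^{1 − 15} < 1, i.e. C(n, 6) < 6^{15 − 1} = 78364164096.
Check values of n near the boundary:
  n = 193: C(193, 6) = 66364016544; 66364016544 < 78364164096? YES
  n = 194: C(194, 6) = 68482017072; 68482017072 < 78364164096? YES
  n = 195: C(195, 6) = 70656049360; 70656049360 < 78364164096? YES
  n = 196: C(196, 6) = 72887293024; 72887293024 < 78364164096? YES
  n = 197: C(197, 6) = 75176946208; 75176946208 < 78364164096? YES
  n = 198: C(198, 6) = 77526225777; 77526225777 < 78364164096? YES
  n = 199: C(199, 6) = 79936367511; 79936367511 < 78364164096? NO
The largest n with C(n, 6) < 78364164096 is n = 198 (where E[X] = 25842075259/26121388032 ≈ 0.9893071). Hence R_6(6) > 198, i.e. R_6(6) ≥ 199.

Largest n = 198; hence R_6(6) > 198.


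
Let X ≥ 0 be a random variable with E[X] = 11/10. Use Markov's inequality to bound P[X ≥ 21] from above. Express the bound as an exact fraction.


μ = E[X] = 11/10, a = 21.
Markov: P[X ≥ 21] ≤ μ/a = (11/10)/21 = 11/210.
Numerically: ≈ 0.052.
(Since a = 21 > μ = 1.100, the bound 11/210 is < 1 and informative.)

P[X ≥ 21] ≤ 11/210 ≈ 0.052.


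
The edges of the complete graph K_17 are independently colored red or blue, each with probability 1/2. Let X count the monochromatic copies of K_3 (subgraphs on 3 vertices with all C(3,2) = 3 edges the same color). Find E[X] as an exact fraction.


Let X = Σ_S X_S over the C(17, 3) = 680 subsets S of size 3, where X_S = 1 if the K_3 on S is monochromatic.
For a fixed S, the K_3 on S has C(3, 2) = 3 edges. P[all 3 edges red] = (1/2)^3, and likewise for blue, so P[monochromatic] = 2·(1/2)^3 = 2^{1 − 3} = 1/4.
Summing: E[X] = C(17, 3) · 2^{1 − 3} = 680 · 1/4 = 170.
Numerically: E[X] ≈ 170.00000.

E[X] = C(17,3)·2^(1−C(3,2)) = 170 ≈ 170.00000.


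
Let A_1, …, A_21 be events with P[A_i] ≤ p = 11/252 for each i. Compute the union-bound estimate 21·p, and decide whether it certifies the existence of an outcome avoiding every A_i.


Union bound: P[∪_{i=1}^{21} A_i] ≤ Σ_i P[A_i] ≤ 21·p = 21·(11/252) = 11/12.
Numerically: 11/12 ≈ 0.917.
Is 11/12 < 1? YES.
Since P[∪ A_i] ≤ 11/12 < 1, the complement has P[∩ A_i^c] ≥ 1 − 11/12 = 1/12 > 0, so some outcome avoids every A_i.

21·p = 11/12 ≈ 0.917; existence CERTIFIED by the union bound.


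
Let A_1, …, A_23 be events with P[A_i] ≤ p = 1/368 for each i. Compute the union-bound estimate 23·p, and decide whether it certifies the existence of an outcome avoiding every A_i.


Union bound: P[∪_{i=1}^{23} A_i] ≤ Σ_i P[A_i] ≤ 23·p = 23·(1/368) = 1/16.
Numerically: 1/16 ≈ 0.0625000.
Is 1/16 < 1? YES.
Since P[∪ A_i] ≤ 1/16 < 1, the complement has P[∩ A_i^c] ≥ 1 − 1/16 = 15/16 > 0, so some outcome avoids every A_i.

23·p = 1/16 ≈ 0.0625000; existence CERTIFIED by the union bound.


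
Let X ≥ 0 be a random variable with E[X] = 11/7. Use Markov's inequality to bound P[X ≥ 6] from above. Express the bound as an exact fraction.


μ = E[X] = 11/7, a = 6.
Markov: P[X ≥ 6] ≤ μ/a = (11/7)/6 = 11/42.
Numerically: ≈ 0.26190.
(Since a = 6 > μ = 1.57143, the bound 11/42 is < 1 and informative.)

P[X ≥ 6] ≤ 11/42 ≈ 0.26190.


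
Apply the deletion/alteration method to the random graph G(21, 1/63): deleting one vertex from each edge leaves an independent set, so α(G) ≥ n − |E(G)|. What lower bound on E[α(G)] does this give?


E[|E(G)|] = C(21, 2)·p = 210 · (1/63) = 10/3.
E[α(G)] ≥ n − E[|E(G)|] = 21 − 10/3 = 53/3.
Numerically: ≈ 17.667.
(This is only a lower bound; the true E[α(G)] may be larger.)

E[α(G)] ≥ 53/3 ≈ 17.667.


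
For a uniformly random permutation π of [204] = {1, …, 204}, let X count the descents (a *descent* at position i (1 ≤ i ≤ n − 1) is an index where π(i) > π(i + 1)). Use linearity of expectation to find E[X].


Write X = Σ X_I over i = 1, …, 203, with X_I the indicator of one descent.
There are 203 indicators.
For each fixed i, the pair (π(i), π(i+1)) is a uniformly random ordered pair of distinct values from {1, …, 204}; by symmetry P[π(i) > π(i+1)] = 1/2.
By linearity: E[X] = 203 · (1/2) = (204 − 1) · (1/2) = 203/2 ≈ 101.50000.

E[X] = 203/2 = 101.50000.


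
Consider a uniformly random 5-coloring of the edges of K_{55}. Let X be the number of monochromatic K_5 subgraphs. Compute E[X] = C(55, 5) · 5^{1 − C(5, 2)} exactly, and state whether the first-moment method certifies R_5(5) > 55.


E[X] = C(55, 5) · 5^{1 − 10} = 3478761 · 5^{−9} = 3478761/1953125.
As a reduced fraction: E[X] = 3478761/1953125 ≈ 1.7811256.
Is E[X] < 1? NO.
Since E[X] ≥ 1, the first-moment bound is inconclusive at n = 55; it does NOT by itself certify R_5(5) > 55.

E[X] = 3478761/1953125 ≈ 1.7811256; E[X] ≥ 1; first-moment method inconclusive here.


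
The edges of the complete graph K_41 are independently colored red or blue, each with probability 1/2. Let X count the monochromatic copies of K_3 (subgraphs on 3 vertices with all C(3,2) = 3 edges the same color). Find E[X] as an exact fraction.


Let X = Σ_S X_S over the C(41, 3) = 10660 subsets S of size 3, where X_S = 1 if the K_3 on S is monochromatic.
For a fixed S, the K_3 on S has C(3, 2) = 3 edges. P[all 3 edges red] = (1/2)^3, and likewise for blue, so P[monochromatic] = 2·(1/2)^3 = 2^{1 − 3} = 1/4.
Summing: E[X] = C(41, 3) · 2^{1 − 3} = 10660 · 1/4 = 2665.
Numerically: E[X] ≈ 2665.00000.

E[X] = C(41,3)·2^(1−C(3,2)) = 2665 ≈ 2665.00000.


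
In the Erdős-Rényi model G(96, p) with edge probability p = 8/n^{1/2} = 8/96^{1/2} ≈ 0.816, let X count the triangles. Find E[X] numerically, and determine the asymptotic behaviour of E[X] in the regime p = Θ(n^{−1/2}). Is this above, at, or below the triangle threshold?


Number of potential triangles: C(96, 3) = 142880.
Each occurs with probability p³ ≈ (0.816)³ ≈ 5.44331e-01.
By linearity: E[X] = C(96, 3)·p³ ≈ 142880 · 5.44331e-01 ≈ 77774.021.
Since α = 1/2 < 1, p = c/n^{1/2} ≫ 1/n is above the triangle threshold p ~ 1/n. Asymptotically E[X] ~ (c³/6)·n^{3(1−α)} = (8³/6)·n^{1.5} → ∞; triangles are abundant w.h.p.

E[X] ≈ 77774.021; in regime p = Θ(1/n^{1/2}) E[X] diverges (above the triangle threshold p ~ 1/n).


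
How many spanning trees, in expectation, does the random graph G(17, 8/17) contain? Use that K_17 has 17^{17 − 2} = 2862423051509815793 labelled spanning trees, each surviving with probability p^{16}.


K_17 has 17^{17 − 2} = 2862423051509815793 labelled spanning trees.
For each such spanning tree H, let X_H = 1 if all 16 edges of H are present in G. Then P[X_H = 1] = p^{16} = (8/17)^{16} = 281474976710656/48661191875666868481.
By linearity of expectation: E[X] = Σ_H E[X_H] = 2862423051509815793 · p^{16} = 2862423051509815793 · 281474976710656/48661191875666868481 = 281474976710656/17.
Numerically: E[X] ≈ 1.66e+13.

E[X] = 2862423051509815793 · (8/17)^{16} = 281474976710656/17 ≈ 1.66e+13.


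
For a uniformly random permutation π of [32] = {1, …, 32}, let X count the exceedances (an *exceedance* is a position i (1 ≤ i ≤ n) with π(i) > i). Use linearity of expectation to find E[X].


Write X = Σ_{i=1}^{32} X_i, where X_i = 1_{π(i) > i}.
For each fixed i, π(i) is uniform over {1, …, 32} (marginal of a uniform permutation), so P[π(i) > i] = (n − i)/n. Summing: Σ_{i=1}^{32} (n − i)/n = (0 + 1 + … + 31)/32 = 32(32 − 1)/(2·32) = (32 − 1)/2.
Hence E[X] = Σ_{i=1}^{32} (32 − i)/32 = 31/2 ≈ 15.5000.

E[X] = 31/2 = 15.5000.


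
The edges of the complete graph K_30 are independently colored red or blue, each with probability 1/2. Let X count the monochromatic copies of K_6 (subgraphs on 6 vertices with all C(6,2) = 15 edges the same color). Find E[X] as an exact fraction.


Let X = Σ_S X_S over the C(30, 6) = 593775 subsets S of size 6, where X_S = 1 if the K_6 on S is monochromatic.
For a fixed S, the K_6 on S has C(6, 2) = 15 edges. P[all 15 edges red] = (1/2)^15, and likewise for blue, so P[monochromatic] = 2·(1/2)^15 = 2^{1 − 15} = 1/16384.
By linearity of expectation: E[X] = C(30, 6) · 2^{1 − 15} = 593775 · 1/16384 = 593775/16384.
Numerically: E[X] ≈ 36.241.

E[X] = C(30,6)·2^(1−C(6,2)) = 593775/16384 ≈ 36.241.
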